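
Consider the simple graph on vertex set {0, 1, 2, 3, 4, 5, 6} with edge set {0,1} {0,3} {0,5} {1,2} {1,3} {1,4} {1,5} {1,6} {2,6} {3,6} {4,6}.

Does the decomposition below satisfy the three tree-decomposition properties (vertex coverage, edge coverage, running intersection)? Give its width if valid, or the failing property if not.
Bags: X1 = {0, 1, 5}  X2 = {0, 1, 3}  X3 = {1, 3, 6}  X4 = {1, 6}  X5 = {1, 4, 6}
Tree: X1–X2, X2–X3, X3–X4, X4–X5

A tree decomposition must satisfy three properties: every vertex lies in some bag; for every edge, both endpoints lie together in some bag; and for every vertex, the bags containing it form a connected subtree. Here vertex 2 appears in no bag, so the decomposition is invalid.

No — vertex 2 appears in no bag.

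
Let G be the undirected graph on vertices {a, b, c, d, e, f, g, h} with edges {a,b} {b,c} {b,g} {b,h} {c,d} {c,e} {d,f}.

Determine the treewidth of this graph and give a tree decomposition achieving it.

Treewidth 1.
One optimal decomposition is:
Bags: B1 = {c, e}  B2 = {b, c}  B3 = {b, h}  B4 = {a, b}  B5 = {c, d}  B6 = {d, f}  B7 = {b, g}
Tree: B1–B2, B2–B3, B3–B4, B1–B5, B5–B6, B3–B7

Each bag holds 2 vertices, so the decomposition has width 1, which upper-bounds the treewidth. Any graph with an edge has treewidth ≥ 1, and G has the edge c–e. Combining the bounds, tw(G) = 1.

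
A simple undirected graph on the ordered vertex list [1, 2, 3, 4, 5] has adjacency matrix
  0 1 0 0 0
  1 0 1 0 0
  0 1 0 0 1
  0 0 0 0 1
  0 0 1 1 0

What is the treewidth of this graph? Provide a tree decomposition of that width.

Each bag holds 2 vertices, so the decomposition has width 1, which upper-bounds the treewidth. Since G has at least one edge (e.g. 4–5), it is not an edgeless graph, so tw(G) ≥ 1. Combining the bounds, tw(G) = 1.

Treewidth 1.
One such decomposition:
Bags: B1 = {4, 5}  B2 = {3, 5}  B3 = {2, 3}  B4 = {1, 2}
Tree: B1–B2, B2–B3, B3–B4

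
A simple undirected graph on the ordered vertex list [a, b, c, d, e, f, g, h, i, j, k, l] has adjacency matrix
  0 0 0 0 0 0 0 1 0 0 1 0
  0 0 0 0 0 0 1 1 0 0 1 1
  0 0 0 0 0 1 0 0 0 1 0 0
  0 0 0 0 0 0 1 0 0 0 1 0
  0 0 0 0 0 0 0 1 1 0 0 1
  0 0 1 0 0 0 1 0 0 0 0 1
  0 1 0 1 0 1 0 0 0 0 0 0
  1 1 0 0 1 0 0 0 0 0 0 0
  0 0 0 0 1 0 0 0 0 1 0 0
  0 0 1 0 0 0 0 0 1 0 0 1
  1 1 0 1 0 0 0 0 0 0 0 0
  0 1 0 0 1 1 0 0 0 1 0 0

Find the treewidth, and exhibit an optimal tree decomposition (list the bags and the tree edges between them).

Treewidth 3.
Bags: B1 = {c, e, i, j}  B2 = {c, e, j, l}  B3 = {c, e, f, l}  B4 = {e, f, h, l}  B5 = {b, f, h, l}  B6 = {b, f, g, h}  B7 = {a, b, g, h}  B8 = {a, b, g, k}  B9 = {a, d, g, k}
Tree: B1–B2, B2–B3, B3–B4, B4–B5, B5–B6, B6–B7, B7–B8, B8–B9

Each bag holds 4 vertices, so the decomposition has width 3, which upper-bounds the treewidth. For the lower bound: the 4 vertex sets {c,i,j}, {e}, {l}, {b,f,g,h} are disjoint, each induces a connected subgraph, and every pair is joined by at least one edge of G. Contracting each set to a single vertex therefore yields K_{4} as a minor, and since treewidth is minor-monotone, tw(G) ≥ tw(K_{4}) = 3. Hence tw(G) = 3 exactly.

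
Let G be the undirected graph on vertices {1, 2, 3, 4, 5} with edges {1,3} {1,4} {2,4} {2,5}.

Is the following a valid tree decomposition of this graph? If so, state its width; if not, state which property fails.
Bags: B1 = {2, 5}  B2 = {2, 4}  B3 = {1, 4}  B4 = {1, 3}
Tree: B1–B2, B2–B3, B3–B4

Vertex coverage: the bags together contain {1, 2, 3, 4, 5}, the full vertex set. Edge coverage: each edge of G has both endpoints in at least one bag. Running intersection: for every vertex, the bags containing it form a connected subtree. All three properties hold, so this is a valid tree decomposition of width max|bag| − 1 = 1, and hence tw(G) ≤ 1.

Yes; width 1.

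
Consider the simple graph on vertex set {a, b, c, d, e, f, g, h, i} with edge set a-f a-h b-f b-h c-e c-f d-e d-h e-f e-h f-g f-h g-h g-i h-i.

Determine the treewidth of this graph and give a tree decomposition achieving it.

Treewidth 2.
One optimal decomposition is:
Bags: B1 = {f, g, h}  B2 = {e, f, h}  B3 = {g, h, i}  B4 = {c, e, f}  B5 = {b, f, h}  B6 = {a, f, h}  B7 = {d, e, h}
Tree: B1–B2, B1–B3, B2–B4, B2–B5, B2–B6, B2–B7

The largest bag has 3 vertices, giving width 2; this decomposition certifies tw(G) ≤ 2. On the other hand G contains the 3-clique {d, e, h}. A clique must lie in a single bag of any decomposition, so no decomposition can have width below 2. The upper and lower bounds meet at 2, so that is the treewidth.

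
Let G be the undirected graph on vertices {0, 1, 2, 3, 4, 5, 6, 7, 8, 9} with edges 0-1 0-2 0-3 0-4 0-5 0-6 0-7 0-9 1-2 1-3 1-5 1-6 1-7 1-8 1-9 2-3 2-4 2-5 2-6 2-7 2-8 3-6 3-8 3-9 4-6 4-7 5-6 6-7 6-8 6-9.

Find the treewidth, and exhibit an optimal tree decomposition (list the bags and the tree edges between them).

Every bag has size at most 5, so the width is 5 − 1 = 4 and tw(G) ≤ 4. On the other hand G contains the 5-clique {0, 1, 3, 6, 9}. A clique must lie in a single bag of any decomposition, so no decomposition can have width below 4. The upper and lower bounds meet at 4, so that is the treewidth.

Treewidth 4.
One optimal decomposition is:
Bags: B1 = {0, 1, 2, 3, 6}  B2 = {0, 1, 2, 6, 7}  B3 = {0, 1, 3, 6, 9}  B4 = {0, 1, 2, 5, 6}  B5 = {1, 2, 3, 6, 8}  B6 = {0, 2, 4, 6, 7}
Tree: B1–B2, B1–B3, B2–B4, B1–B5, B2–B6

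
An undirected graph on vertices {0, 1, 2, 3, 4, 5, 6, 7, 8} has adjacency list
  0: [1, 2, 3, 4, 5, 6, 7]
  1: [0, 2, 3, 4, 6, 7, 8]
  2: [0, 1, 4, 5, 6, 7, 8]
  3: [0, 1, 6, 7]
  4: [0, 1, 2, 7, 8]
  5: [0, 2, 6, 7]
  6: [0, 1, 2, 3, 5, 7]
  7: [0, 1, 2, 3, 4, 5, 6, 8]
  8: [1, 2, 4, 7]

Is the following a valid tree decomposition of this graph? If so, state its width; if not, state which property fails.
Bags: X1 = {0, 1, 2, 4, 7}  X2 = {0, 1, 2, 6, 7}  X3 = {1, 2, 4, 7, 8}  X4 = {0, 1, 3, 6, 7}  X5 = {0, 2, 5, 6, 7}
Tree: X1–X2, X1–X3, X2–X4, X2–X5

Vertex coverage: the bags together contain {0, 1, 2, 3, 4, 5, 6, 7, 8}, the full vertex set. Edge coverage: each edge of G has both endpoints in at least one bag. Running intersection: for every vertex, the bags containing it form a connected subtree. All three properties hold, so this is a valid tree decomposition of width max|bag| − 1 = 4, and hence tw(G) ≤ 4.

Yes; width 4.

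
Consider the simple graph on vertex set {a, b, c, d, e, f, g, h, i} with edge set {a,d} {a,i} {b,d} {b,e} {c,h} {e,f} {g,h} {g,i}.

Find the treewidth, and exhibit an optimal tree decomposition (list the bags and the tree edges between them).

Each bag holds 2 vertices, so the decomposition has width 1, which upper-bounds the treewidth. G has an edge, so its treewidth is at least 1. Hence tw(G) = 1 exactly.

Treewidth 1.
Bags: B1 = {e, f}  B2 = {b, e}  B3 = {b, d}  B4 = {a, d}  B5 = {a, i}  B6 = {g, i}  B7 = {g, h}  B8 = {c, h}
Tree: B1–B2, B2–B3, B3–B4, B4–B5, B5–B6, B6–B7, B7–B8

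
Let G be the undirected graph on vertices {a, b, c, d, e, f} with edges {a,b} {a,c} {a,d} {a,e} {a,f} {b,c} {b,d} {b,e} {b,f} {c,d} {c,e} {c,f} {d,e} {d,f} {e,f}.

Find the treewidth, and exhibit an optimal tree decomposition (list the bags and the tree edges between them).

A single bag containing all 6 vertices is trivially a valid decomposition of width 5. For the lower bound, the 6 vertices {a, b, c, d, e, f} are pairwise adjacent, and any tree decomposition puts a clique entirely inside one bag — forcing width ≥ 5. Combining the bounds, tw(G) = 5.

Treewidth 5.
One optimal decomposition is:
Bags: B1 = {a, b, c, d, e, f}
Tree: (single bag)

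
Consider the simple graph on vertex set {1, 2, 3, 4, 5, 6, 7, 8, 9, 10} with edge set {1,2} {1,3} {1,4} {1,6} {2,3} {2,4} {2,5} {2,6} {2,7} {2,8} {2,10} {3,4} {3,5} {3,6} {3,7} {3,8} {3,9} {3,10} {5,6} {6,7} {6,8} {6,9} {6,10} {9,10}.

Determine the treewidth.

3

A width-3 tree decomposition is:
Bags: B1 = {1, 2, 3, 6}  B2 = {1, 2, 3, 4}  B3 = {2, 3, 6, 10}  B4 = {3, 6, 9, 10}  B5 = {2, 3, 6, 8}  B6 = {2, 3, 5, 6}  B7 = {2, 3, 6, 7}
Tree: B1–B2, B1–B3, B3–B4, B1–B5, B3–B6, B5–B7
The largest bag has 4 vertices, giving width 3; this decomposition certifies tw(G) ≤ 3. Conversely, {3, 6, 9, 10} is a clique of size 4, and the vertices of any clique must share a bag in every tree decomposition; so some bag has ≥ 4 vertices and tw(G) ≥ 3. The upper and lower bounds meet at 3, so that is the treewidth.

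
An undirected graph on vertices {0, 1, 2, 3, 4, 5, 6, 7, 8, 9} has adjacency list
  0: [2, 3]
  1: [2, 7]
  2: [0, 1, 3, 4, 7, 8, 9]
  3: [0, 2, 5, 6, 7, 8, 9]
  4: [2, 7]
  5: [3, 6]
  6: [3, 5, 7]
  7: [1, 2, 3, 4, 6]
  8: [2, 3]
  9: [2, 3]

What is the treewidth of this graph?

2

A width-2 tree decomposition is:
Bags: B1 = {3, 6, 7}  B2 = {2, 3, 7}  B3 = {0, 2, 3}  B4 = {3, 5, 6}  B5 = {2, 3, 8}  B6 = {2, 4, 7}  B7 = {2, 3, 9}  B8 = {1, 2, 7}
Tree: B1–B2, B2–B3, B1–B4, B3–B5, B2–B6, B5–B7, B2–B8
Each bag holds 3 vertices, so the decomposition has width 2, which upper-bounds the treewidth. Conversely, {1, 2, 7} is a clique of size 3, and the vertices of any clique must share a bag in every tree decomposition; so some bag has ≥ 3 vertices and tw(G) ≥ 2. The upper and lower bounds meet at 2, so that is the treewidth.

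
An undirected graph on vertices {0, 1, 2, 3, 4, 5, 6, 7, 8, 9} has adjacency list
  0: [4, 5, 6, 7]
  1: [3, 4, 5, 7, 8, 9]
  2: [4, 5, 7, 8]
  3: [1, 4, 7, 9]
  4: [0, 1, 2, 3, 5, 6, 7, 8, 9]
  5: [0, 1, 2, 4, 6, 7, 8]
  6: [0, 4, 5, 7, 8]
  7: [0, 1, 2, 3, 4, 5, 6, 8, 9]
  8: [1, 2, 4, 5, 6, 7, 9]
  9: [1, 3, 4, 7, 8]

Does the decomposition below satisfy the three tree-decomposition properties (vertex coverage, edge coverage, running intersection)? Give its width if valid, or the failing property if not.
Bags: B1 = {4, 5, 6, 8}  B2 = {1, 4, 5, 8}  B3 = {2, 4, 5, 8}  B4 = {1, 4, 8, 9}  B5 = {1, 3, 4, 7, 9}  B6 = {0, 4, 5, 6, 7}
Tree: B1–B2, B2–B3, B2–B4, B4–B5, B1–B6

A tree decomposition must satisfy three properties: every vertex lies in some bag; for every edge, both endpoints lie together in some bag; and for every vertex, the bags containing it form a connected subtree. Here edge (7,8) lies in no bag, so the decomposition is invalid.

No — edge (7,8) lies in no bag.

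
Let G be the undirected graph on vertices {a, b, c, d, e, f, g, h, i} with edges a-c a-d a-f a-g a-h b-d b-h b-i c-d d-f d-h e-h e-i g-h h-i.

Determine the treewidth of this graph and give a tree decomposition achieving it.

The largest bag has 3 vertices, giving width 2; this decomposition certifies tw(G) ≤ 2. On the other hand G contains the 3-clique {a, d, h}. A clique must lie in a single bag of any decomposition, so no decomposition can have width below 2. Hence tw(G) = 2 exactly.

Treewidth 2.
Bags: B1 = {a, c, d}  B2 = {a, d, h}  B3 = {b, d, h}  B4 = {a, g, h}  B5 = {a, d, f}  B6 = {b, h, i}  B7 = {e, h, i}
Tree: B1–B2, B2–B3, B2–B4, B2–B5, B3–B6, B6–B7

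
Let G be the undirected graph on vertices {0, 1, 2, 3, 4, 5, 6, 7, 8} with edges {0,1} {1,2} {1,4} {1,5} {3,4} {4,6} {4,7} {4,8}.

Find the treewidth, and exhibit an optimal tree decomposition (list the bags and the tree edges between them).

Treewidth 1.
Bags: B1 = {1, 4}  B2 = {4, 6}  B3 = {0, 1}  B4 = {4, 8}  B5 = {1, 5}  B6 = {1, 2}  B7 = {4, 7}  B8 = {3, 4}
Tree: B1–B2, B1–B3, B1–B4, B1–B5, B1–B6, B4–B7, B2–B8

The largest bag has 2 vertices, giving width 1; this decomposition certifies tw(G) ≤ 1. G has an edge, so its treewidth is at least 1. The upper and lower bounds meet at 1, so that is the treewidth.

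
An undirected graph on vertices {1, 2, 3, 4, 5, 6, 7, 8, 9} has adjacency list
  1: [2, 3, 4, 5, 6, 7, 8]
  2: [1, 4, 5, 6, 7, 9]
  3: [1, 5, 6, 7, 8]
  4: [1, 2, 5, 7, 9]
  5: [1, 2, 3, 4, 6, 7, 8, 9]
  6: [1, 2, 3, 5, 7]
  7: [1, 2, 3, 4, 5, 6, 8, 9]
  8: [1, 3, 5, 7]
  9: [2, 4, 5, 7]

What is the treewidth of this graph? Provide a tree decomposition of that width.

Every bag has size at most 5, so the width is 5 − 1 = 4 and tw(G) ≤ 4. For the lower bound, the 5 vertices {1, 3, 5, 7, 8} are pairwise adjacent, and any tree decomposition puts a clique entirely inside one bag — forcing width ≥ 4. Therefore the treewidth is 4.

Treewidth 4.
One such decomposition:
Bags: B1 = {1, 3, 5, 6, 7}  B2 = {1, 3, 5, 7, 8}  B3 = {1, 2, 5, 6, 7}  B4 = {1, 2, 4, 5, 7}  B5 = {2, 4, 5, 7, 9}
Tree: B1–B2, B1–B3, B3–B4, B4–B5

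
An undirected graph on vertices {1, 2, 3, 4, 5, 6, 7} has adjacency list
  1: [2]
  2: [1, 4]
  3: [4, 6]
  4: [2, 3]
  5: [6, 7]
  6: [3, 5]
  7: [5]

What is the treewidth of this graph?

1

A width-1 tree decomposition is:
Bags: B1 = {5, 7}  B2 = {5, 6}  B3 = {3, 6}  B4 = {3, 4}  B5 = {2, 4}  B6 = {1, 2}
Tree: B1–B2, B2–B3, B3–B4, B4–B5, B5–B6
The largest bag has 2 vertices, giving width 1; this decomposition certifies tw(G) ≤ 1. Any graph with an edge has treewidth ≥ 1, and G has the edge 7–5. Therefore the treewidth is 1.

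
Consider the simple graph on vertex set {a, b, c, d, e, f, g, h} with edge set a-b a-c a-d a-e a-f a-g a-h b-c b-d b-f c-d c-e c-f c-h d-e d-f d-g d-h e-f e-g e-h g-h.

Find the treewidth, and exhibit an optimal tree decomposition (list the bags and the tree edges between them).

Treewidth 4.
Bags: B1 = {a, d, e, g, h}  B2 = {a, c, d, e, h}  B3 = {a, c, d, e, f}  B4 = {a, b, c, d, f}
Tree: B1–B2, B2–B3, B3–B4

Each bag holds 5 vertices, so the decomposition has width 4, which upper-bounds the treewidth. Conversely, {a, d, e, g, h} is a clique of size 5, and the vertices of any clique must share a bag in every tree decomposition; so some bag has ≥ 5 vertices and tw(G) ≥ 4. Combining the bounds, tw(G) = 4.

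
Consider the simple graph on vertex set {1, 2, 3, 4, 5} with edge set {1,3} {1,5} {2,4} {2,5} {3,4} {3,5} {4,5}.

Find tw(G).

A width-2 tree decomposition is:
Bags: B1 = {3, 4, 5}  B2 = {2, 4, 5}  B3 = {1, 3, 5}
Tree: B1–B2, B1–B3
The largest bag has 3 vertices, giving width 2; this decomposition certifies tw(G) ≤ 2. On the other hand G contains the 3-clique {2, 4, 5}. A clique must lie in a single bag of any decomposition, so no decomposition can have width below 2. Therefore the treewidth is 2.

2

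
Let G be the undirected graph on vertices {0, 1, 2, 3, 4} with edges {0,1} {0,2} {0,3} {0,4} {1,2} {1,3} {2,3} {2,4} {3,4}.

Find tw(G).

3

A width-3 tree decomposition is:
Bags: B1 = {0, 1, 2, 3}  B2 = {0, 2, 3, 4}
Tree: B1–B2
Every bag has size at most 4, so the width is 4 − 1 = 3 and tw(G) ≤ 3. For the lower bound, the 4 vertices {0, 1, 2, 3} are pairwise adjacent, and any tree decomposition puts a clique entirely inside one bag — forcing width ≥ 3. Hence tw(G) = 3 exactly.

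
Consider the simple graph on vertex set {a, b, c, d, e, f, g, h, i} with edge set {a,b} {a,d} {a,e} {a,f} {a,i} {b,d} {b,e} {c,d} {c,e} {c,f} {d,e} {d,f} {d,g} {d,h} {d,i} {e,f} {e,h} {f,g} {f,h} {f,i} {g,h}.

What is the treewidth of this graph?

A width-3 tree decomposition is:
Bags: B1 = {c, d, e, f}  B2 = {d, e, f, h}  B3 = {a, d, e, f}  B4 = {a, d, f, i}  B5 = {a, b, d, e}  B6 = {d, f, g, h}
Tree: B1–B2, B1–B3, B3–B4, B3–B5, B2–B6
The largest bag has 4 vertices, giving width 3; this decomposition certifies tw(G) ≤ 3. On the other hand G contains the 4-clique {d, f, g, h}. A clique must lie in a single bag of any decomposition, so no decomposition can have width below 3. Therefore the treewidth is 3.

3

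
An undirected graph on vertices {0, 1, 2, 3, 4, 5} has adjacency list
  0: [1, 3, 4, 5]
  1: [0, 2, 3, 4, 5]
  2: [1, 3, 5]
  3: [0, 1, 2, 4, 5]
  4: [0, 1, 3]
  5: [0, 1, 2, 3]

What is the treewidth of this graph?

3

A width-3 tree decomposition is:
Bags: B1 = {0, 1, 3, 5}  B2 = {0, 1, 3, 4}  B3 = {1, 2, 3, 5}
Tree: B1–B2, B1–B3
The largest bag has 4 vertices, giving width 3; this decomposition certifies tw(G) ≤ 3. Conversely, {0, 1, 3, 4} is a clique of size 4, and the vertices of any clique must share a bag in every tree decomposition; so some bag has ≥ 4 vertices and tw(G) ≥ 3. Hence tw(G) = 3 exactly.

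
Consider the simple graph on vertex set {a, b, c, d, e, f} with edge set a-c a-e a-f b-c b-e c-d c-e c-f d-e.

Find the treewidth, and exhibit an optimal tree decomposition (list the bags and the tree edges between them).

Each bag holds 3 vertices, so the decomposition has width 2, which upper-bounds the treewidth. On the other hand G contains the 3-clique {c, d, e}. A clique must lie in a single bag of any decomposition, so no decomposition can have width below 2. Therefore the treewidth is 2.

Treewidth 2.
One optimal decomposition is:
Bags: B1 = {a, c, e}  B2 = {c, d, e}  B3 = {a, c, f}  B4 = {b, c, e}
Tree: B1–B2, B1–B3, B1–B4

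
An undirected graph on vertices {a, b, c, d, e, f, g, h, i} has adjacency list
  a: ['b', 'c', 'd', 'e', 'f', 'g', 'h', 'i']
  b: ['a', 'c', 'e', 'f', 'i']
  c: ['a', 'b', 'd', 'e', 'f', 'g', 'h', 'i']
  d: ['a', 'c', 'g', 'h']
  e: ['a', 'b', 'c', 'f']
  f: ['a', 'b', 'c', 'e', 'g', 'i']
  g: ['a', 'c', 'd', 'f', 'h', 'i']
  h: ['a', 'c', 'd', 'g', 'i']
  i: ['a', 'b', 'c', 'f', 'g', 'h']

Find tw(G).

4

A width-4 tree decomposition is:
Bags: B1 = {a, c, f, g, i}  B2 = {a, c, g, h, i}  B3 = {a, b, c, f, i}  B4 = {a, c, d, g, h}  B5 = {a, b, c, e, f}
Tree: B1–B2, B1–B3, B2–B4, B3–B5
Every bag has size at most 5, so the width is 5 − 1 = 4 and tw(G) ≤ 4. Conversely, {a, c, d, g, h} is a clique of size 5, and the vertices of any clique must share a bag in every tree decomposition; so some bag has ≥ 5 vertices and tw(G) ≥ 4. Therefore the treewidth is 4.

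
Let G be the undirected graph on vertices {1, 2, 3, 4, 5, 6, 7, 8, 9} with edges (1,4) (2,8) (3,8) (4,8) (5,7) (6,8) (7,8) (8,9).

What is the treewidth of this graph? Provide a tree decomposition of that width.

The largest bag has 2 vertices, giving width 1; this decomposition certifies tw(G) ≤ 1. Since G has at least one edge (e.g. 7–8), it is not an edgeless graph, so tw(G) ≥ 1. Hence tw(G) = 1 exactly.

Treewidth 1.
One optimal decomposition is:
Bags: B1 = {7, 8}  B2 = {6, 8}  B3 = {5, 7}  B4 = {4, 8}  B5 = {3, 8}  B6 = {1, 4}  B7 = {2, 8}  B8 = {8, 9}
Tree: B1–B2, B1–B3, B1–B4, B1–B5, B4–B6, B4–B7, B1–B8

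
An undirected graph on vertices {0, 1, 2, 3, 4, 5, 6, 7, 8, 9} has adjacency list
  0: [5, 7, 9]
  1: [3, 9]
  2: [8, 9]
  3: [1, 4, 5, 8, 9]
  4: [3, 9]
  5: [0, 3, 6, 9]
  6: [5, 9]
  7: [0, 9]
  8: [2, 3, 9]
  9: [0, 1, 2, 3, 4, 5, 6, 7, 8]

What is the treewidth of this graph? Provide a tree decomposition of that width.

Each bag holds 3 vertices, so the decomposition has width 2, which upper-bounds the treewidth. Conversely, {0, 5, 9} is a clique of size 3, and the vertices of any clique must share a bag in every tree decomposition; so some bag has ≥ 3 vertices and tw(G) ≥ 2. Combining the bounds, tw(G) = 2.

Treewidth 2.
One optimal decomposition is:
Bags: B1 = {3, 5, 9}  B2 = {3, 8, 9}  B3 = {3, 4, 9}  B4 = {1, 3, 9}  B5 = {0, 5, 9}  B6 = {2, 8, 9}  B7 = {0, 7, 9}  B8 = {5, 6, 9}
Tree: B1–B2, B1–B3, B2–B4, B1–B5, B2–B6, B5–B7, B1–B8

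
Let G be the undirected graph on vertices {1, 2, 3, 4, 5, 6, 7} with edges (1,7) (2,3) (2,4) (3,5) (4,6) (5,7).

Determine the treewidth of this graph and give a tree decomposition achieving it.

Each bag holds 2 vertices, so the decomposition has width 1, which upper-bounds the treewidth. Any graph with an edge has treewidth ≥ 1, and G has the edge 6–4. Hence tw(G) = 1 exactly.

Treewidth 1.
One optimal decomposition is:
Bags: B1 = {4, 6}  B2 = {2, 4}  B3 = {2, 3}  B4 = {3, 5}  B5 = {5, 7}  B6 = {1, 7}
Tree: B1–B2, B2–B3, B3–B4, B4–B5, B5–B6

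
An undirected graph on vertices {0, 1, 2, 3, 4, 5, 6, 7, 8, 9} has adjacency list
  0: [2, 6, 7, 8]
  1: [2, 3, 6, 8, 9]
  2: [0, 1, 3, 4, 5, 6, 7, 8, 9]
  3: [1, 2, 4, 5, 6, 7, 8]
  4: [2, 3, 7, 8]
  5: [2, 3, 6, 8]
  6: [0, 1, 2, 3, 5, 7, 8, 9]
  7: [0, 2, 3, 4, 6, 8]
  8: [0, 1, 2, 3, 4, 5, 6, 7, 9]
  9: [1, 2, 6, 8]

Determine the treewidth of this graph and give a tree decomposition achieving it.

Each bag holds 5 vertices, so the decomposition has width 4, which upper-bounds the treewidth. For the lower bound, the 5 vertices {2, 3, 4, 7, 8} are pairwise adjacent, and any tree decomposition puts a clique entirely inside one bag — forcing width ≥ 4. Combining the bounds, tw(G) = 4.

Treewidth 4.
One such decomposition:
Bags: B1 = {2, 3, 6, 7, 8}  B2 = {1, 2, 3, 6, 8}  B3 = {0, 2, 6, 7, 8}  B4 = {2, 3, 4, 7, 8}  B5 = {1, 2, 6, 8, 9}  B6 = {2, 3, 5, 6, 8}
Tree: B1–B2, B1–B3, B1–B4, B2–B5, B1–B6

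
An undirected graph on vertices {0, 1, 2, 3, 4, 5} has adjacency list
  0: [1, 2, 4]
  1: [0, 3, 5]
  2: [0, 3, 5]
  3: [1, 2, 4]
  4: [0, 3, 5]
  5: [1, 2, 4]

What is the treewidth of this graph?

3

A width-3 tree decomposition is:
Bags: B1 = {0, 1, 2, 4}  B2 = {1, 2, 3, 4}  B3 = {1, 2, 4, 5}
Tree: B1–B2, B2–B3
Each bag holds 4 vertices, so the decomposition has width 3, which upper-bounds the treewidth. For the lower bound: the 4 vertex sets {0,1}, {3,4}, {2}, {5} are disjoint, each induces a connected subgraph, and every pair is joined by at least one edge of G. Contracting each set to a single vertex therefore yields K_{4} as a minor, and since treewidth is minor-monotone, tw(G) ≥ tw(K_{4}) = 3. Therefore the treewidth is 3.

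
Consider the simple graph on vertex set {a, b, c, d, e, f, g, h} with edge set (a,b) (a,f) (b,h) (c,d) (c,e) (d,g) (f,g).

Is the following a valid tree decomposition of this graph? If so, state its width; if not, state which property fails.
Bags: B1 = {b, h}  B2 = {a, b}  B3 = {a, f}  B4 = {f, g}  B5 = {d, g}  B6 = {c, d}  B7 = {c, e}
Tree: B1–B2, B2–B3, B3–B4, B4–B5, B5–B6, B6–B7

Checking the three conditions: (i) the bags cover all of {a, b, c, d, e, f, g, h}; (ii) for each edge, some bag contains both endpoints; (iii) the bags containing any fixed vertex form a subtree. All hold, so the decomposition is valid with width 2 − 1 = 1.

Yes; width 1.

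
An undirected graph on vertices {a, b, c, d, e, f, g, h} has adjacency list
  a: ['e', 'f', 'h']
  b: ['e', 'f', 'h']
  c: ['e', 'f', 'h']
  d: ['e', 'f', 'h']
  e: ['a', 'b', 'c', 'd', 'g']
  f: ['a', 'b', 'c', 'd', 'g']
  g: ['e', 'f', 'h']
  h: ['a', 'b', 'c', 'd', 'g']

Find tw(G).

A width-3 tree decomposition is:
Bags: B1 = {e, f, g, h}  B2 = {b, e, f, h}  B3 = {a, e, f, h}  B4 = {d, e, f, h}  B5 = {c, e, f, h}
Tree: B1–B2, B2–B3, B3–B4, B4–B5
The largest bag has 4 vertices, giving width 3; this decomposition certifies tw(G) ≤ 3. For the lower bound: the 4 vertex sets {g,h}, {b,f}, {e}, {a} are disjoint, each induces a connected subgraph, and every pair is joined by at least one edge of G. Contracting each set to a single vertex therefore yields K_{4} as a minor, and since treewidth is minor-monotone, tw(G) ≥ tw(K_{4}) = 3. Hence tw(G) = 3 exactly.

3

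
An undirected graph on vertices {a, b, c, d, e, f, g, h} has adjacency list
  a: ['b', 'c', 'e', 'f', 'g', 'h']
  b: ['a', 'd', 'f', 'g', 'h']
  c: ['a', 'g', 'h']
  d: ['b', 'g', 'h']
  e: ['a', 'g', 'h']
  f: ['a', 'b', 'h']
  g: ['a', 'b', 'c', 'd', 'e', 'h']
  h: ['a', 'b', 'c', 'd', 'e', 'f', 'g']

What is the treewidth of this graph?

3

A width-3 tree decomposition is:
Bags: B1 = {a, b, g, h}  B2 = {a, e, g, h}  B3 = {a, b, f, h}  B4 = {b, d, g, h}  B5 = {a, c, g, h}
Tree: B1–B2, B1–B3, B1–B4, B2–B5
The largest bag has 4 vertices, giving width 3; this decomposition certifies tw(G) ≤ 3. Conversely, {b, d, g, h} is a clique of size 4, and the vertices of any clique must share a bag in every tree decomposition; so some bag has ≥ 4 vertices and tw(G) ≥ 3. Hence tw(G) = 3 exactly.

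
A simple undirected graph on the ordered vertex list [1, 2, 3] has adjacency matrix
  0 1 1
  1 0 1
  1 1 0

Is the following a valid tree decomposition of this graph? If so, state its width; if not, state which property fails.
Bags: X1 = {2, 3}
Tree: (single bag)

A tree decomposition must satisfy three properties: every vertex lies in some bag; for every edge, both endpoints lie together in some bag; and for every vertex, the bags containing it form a connected subtree. Here vertex 1 appears in no bag, so the decomposition is invalid.

No — vertex 1 appears in no bag.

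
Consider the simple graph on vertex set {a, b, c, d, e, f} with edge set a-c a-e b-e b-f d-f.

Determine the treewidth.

1

A width-1 tree decomposition is:
Bags: B1 = {a, c}  B2 = {a, e}  B3 = {b, e}  B4 = {b, f}  B5 = {d, f}
Tree: B1–B2, B2–B3, B3–B4, B4–B5
Each bag holds 2 vertices, so the decomposition has width 1, which upper-bounds the treewidth. G has an edge, so its treewidth is at least 1. Hence tw(G) = 1 exactly.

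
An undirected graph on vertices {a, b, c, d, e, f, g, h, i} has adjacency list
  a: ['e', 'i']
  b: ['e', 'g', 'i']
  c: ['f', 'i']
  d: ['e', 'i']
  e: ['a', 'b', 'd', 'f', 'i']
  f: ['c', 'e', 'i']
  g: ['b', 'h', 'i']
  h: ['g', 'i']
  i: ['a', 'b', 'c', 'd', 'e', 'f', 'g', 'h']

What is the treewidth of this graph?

A width-2 tree decomposition is:
Bags: B1 = {b, e, i}  B2 = {a, e, i}  B3 = {e, f, i}  B4 = {d, e, i}  B5 = {b, g, i}  B6 = {c, f, i}  B7 = {g, h, i}
Tree: B1–B2, B2–B3, B3–B4, B1–B5, B3–B6, B5–B7
The largest bag has 3 vertices, giving width 2; this decomposition certifies tw(G) ≤ 2. For the lower bound, the 3 vertices {g, h, i} are pairwise adjacent, and any tree decomposition puts a clique entirely inside one bag — forcing width ≥ 2. The upper and lower bounds meet at 2, so that is the treewidth.

2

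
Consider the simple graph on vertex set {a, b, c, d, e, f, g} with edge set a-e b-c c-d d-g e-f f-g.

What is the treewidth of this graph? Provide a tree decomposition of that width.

Treewidth 1.
Bags: B1 = {a, e}  B2 = {e, f}  B3 = {f, g}  B4 = {d, g}  B5 = {c, d}  B6 = {b, c}
Tree: B1–B2, B2–B3, B3–B4, B4–B5, B5–B6

Every bag has size at most 2, so the width is 2 − 1 = 1 and tw(G) ≤ 1. G has an edge, so its treewidth is at least 1. Combining the bounds, tw(G) = 1.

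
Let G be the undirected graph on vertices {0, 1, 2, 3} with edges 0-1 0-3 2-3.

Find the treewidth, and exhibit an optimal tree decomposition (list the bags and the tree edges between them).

Treewidth 1.
One optimal decomposition is:
Bags: B1 = {0, 1}  B2 = {0, 3}  B3 = {2, 3}
Tree: B1–B2, B2–B3

The largest bag has 2 vertices, giving width 1; this decomposition certifies tw(G) ≤ 1. G has an edge, so its treewidth is at least 1. Hence tw(G) = 1 exactly.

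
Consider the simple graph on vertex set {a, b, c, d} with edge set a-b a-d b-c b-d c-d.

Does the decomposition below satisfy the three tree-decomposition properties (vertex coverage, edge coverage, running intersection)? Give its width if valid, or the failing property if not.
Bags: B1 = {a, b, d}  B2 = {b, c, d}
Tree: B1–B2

Yes; width 2.

Vertex coverage: the bags together contain {a, b, c, d}, the full vertex set. Edge coverage: each edge of G has both endpoints in at least one bag. Running intersection: for every vertex, the bags containing it form a connected subtree. All three properties hold, so this is a valid tree decomposition of width max|bag| − 1 = 2, and hence tw(G) ≤ 2.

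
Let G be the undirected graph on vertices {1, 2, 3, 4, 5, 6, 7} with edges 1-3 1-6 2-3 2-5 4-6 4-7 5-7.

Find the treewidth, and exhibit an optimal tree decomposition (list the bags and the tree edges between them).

Treewidth 2.
One such decomposition:
Bags: B1 = {1, 2, 3}  B2 = {1, 2, 6}  B3 = {2, 4, 6}  B4 = {2, 4, 7}  B5 = {2, 5, 7}
Tree: B1–B2, B2–B3, B3–B4, B4–B5

Every bag has size at most 3, so the width is 3 − 1 = 2 and tw(G) ≤ 2. The edges 2–3–1–6–4–7–5–2 form a cycle, so G is not a tree and its treewidth is at least 2. Combining the bounds, tw(G) = 2.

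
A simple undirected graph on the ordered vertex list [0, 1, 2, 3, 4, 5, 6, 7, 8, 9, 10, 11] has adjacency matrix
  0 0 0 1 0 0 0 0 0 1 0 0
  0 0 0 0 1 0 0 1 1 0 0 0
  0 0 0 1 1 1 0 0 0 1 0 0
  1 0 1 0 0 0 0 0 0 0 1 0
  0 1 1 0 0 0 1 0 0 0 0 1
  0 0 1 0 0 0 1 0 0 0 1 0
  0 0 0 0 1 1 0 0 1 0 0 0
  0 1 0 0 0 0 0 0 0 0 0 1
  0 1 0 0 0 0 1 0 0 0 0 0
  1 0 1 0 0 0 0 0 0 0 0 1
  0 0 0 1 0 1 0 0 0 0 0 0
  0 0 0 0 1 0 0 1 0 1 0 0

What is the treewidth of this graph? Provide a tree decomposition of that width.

Treewidth 3.
One such decomposition:
Bags: B1 = {1, 7, 8, 11}  B2 = {1, 4, 8, 11}  B3 = {4, 6, 8, 11}  B4 = {4, 6, 9, 11}  B5 = {2, 4, 6, 9}  B6 = {2, 5, 6, 9}  B7 = {0, 2, 5, 9}  B8 = {0, 2, 3, 5}  B9 = {0, 3, 5, 10}
Tree: B1–B2, B2–B3, B3–B4, B4–B5, B5–B6, B6–B7, B7–B8, B8–B9

The largest bag has 4 vertices, giving width 3; this decomposition certifies tw(G) ≤ 3. For the lower bound: the 4 vertex sets {1,7,8}, {11}, {4}, {2,5,6,9} are disjoint, each induces a connected subgraph, and every pair is joined by at least one edge of G. Contracting each set to a single vertex therefore yields K_{4} as a minor, and since treewidth is minor-monotone, tw(G) ≥ tw(K_{4}) = 3. Hence tw(G) = 3 exactly.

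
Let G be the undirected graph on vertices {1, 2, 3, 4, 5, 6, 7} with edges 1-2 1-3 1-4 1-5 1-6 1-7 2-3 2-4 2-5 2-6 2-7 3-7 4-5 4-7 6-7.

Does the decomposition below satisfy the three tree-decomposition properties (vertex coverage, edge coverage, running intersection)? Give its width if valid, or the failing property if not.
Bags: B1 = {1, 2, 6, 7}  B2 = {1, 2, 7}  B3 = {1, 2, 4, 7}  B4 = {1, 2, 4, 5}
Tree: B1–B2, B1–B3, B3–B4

A tree decomposition must satisfy three properties: every vertex lies in some bag; for every edge, both endpoints lie together in some bag; and for every vertex, the bags containing it form a connected subtree. Here vertex 3 appears in no bag, so the decomposition is invalid.

No — vertex 3 appears in no bag.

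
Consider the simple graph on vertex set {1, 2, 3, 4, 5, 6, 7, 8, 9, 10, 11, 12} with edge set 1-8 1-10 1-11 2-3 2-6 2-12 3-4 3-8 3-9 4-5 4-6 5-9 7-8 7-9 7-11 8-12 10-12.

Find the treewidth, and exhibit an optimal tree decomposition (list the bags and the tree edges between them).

Treewidth 3.
One such decomposition:
Bags: B1 = {2, 4, 5, 6}  B2 = {2, 3, 4, 5}  B3 = {2, 3, 5, 9}  B4 = {2, 3, 9, 12}  B5 = {3, 8, 9, 12}  B6 = {7, 8, 9, 12}  B7 = {7, 8, 10, 12}  B8 = {1, 7, 8, 10}  B9 = {1, 7, 10, 11}
Tree: B1–B2, B2–B3, B3–B4, B4–B5, B5–B6, B6–B7, B7–B8, B8–B9

Each bag holds 4 vertices, so the decomposition has width 3, which upper-bounds the treewidth. For the lower bound: the 4 vertex sets {4,5,6}, {2}, {3}, {7,8,9,12} are disjoint, each induces a connected subgraph, and every pair is joined by at least one edge of G. Contracting each set to a single vertex therefore yields K_{4} as a minor, and since treewidth is minor-monotone, tw(G) ≥ tw(K_{4}) = 3. Hence tw(G) = 3 exactly.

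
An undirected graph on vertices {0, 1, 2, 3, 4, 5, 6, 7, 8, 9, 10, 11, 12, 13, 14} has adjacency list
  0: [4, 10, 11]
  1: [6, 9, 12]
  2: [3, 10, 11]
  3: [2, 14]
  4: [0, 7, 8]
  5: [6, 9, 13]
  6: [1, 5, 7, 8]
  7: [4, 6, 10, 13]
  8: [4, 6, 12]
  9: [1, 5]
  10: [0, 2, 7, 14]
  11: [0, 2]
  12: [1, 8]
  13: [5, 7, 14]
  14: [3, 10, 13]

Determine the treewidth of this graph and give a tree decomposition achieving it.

Treewidth 3.
One optimal decomposition is:
Bags: B1 = {0, 2, 3, 11}  B2 = {0, 2, 3, 10}  B3 = {0, 3, 10, 14}  B4 = {0, 4, 10, 14}  B5 = {4, 7, 10, 14}  B6 = {4, 7, 13, 14}  B7 = {4, 7, 8, 13}  B8 = {6, 7, 8, 13}  B9 = {5, 6, 8, 13}  B10 = {5, 6, 8, 12}  B11 = {1, 5, 6, 12}  B12 = {1, 5, 9, 12}
Tree: B1–B2, B2–B3, B3–B4, B4–B5, B5–B6, B6–B7, B7–B8, B8–B9, B9–B10, B10–B11, B11–B12

Every bag has size at most 4, so the width is 4 − 1 = 3 and tw(G) ≤ 3. For the lower bound: the 4 vertex sets {2,3,11}, {0}, {10}, {4,7,13,14} are disjoint, each induces a connected subgraph, and every pair is joined by at least one edge of G. Contracting each set to a single vertex therefore yields K_{4} as a minor, and since treewidth is minor-monotone, tw(G) ≥ tw(K_{4}) = 3. The upper and lower bounds meet at 3, so that is the treewidth.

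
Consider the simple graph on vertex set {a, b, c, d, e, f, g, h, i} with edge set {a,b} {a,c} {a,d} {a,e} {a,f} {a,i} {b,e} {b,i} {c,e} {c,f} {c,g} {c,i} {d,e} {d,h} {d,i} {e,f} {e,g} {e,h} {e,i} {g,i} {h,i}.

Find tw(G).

A width-3 tree decomposition is:
Bags: B1 = {a, d, e, i}  B2 = {a, c, e, i}  B3 = {d, e, h, i}  B4 = {a, c, e, f}  B5 = {a, b, e, i}  B6 = {c, e, g, i}
Tree: B1–B2, B1–B3, B2–B4, B2–B5, B2–B6
Each bag holds 4 vertices, so the decomposition has width 3, which upper-bounds the treewidth. On the other hand G contains the 4-clique {a, c, e, f}. A clique must lie in a single bag of any decomposition, so no decomposition can have width below 3. Combining the bounds, tw(G) = 3.

3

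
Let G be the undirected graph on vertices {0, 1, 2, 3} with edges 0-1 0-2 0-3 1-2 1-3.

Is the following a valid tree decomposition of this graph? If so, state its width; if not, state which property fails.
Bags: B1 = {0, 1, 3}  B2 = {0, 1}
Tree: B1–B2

No — vertex 2 appears in no bag.

A tree decomposition must satisfy three properties: every vertex lies in some bag; for every edge, both endpoints lie together in some bag; and for every vertex, the bags containing it form a connected subtree. Here vertex 2 appears in no bag, so the decomposition is invalid.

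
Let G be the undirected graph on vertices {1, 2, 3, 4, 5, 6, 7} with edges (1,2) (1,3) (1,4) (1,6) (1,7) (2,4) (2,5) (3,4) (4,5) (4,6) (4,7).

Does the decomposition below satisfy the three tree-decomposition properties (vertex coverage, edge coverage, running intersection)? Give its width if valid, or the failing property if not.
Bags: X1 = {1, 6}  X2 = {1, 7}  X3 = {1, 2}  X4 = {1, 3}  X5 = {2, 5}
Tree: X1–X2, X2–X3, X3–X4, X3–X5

A tree decomposition must satisfy three properties: every vertex lies in some bag; for every edge, both endpoints lie together in some bag; and for every vertex, the bags containing it form a connected subtree. Here vertex 4 appears in no bag, so the decomposition is invalid.

No — vertex 4 appears in no bag.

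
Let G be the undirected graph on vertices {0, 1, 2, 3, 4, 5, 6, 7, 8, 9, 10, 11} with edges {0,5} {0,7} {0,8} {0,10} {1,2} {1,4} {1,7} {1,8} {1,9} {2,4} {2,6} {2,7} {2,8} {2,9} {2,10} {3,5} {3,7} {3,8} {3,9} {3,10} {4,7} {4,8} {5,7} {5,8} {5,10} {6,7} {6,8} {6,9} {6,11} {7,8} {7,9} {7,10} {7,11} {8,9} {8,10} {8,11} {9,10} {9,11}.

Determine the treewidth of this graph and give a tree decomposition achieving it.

Treewidth 4.
Bags: B1 = {3, 7, 8, 9, 10}  B2 = {2, 7, 8, 9, 10}  B3 = {3, 5, 7, 8, 10}  B4 = {2, 6, 7, 8, 9}  B5 = {1, 2, 7, 8, 9}  B6 = {1, 2, 4, 7, 8}  B7 = {0, 5, 7, 8, 10}  B8 = {6, 7, 8, 9, 11}
Tree: B1–B2, B1–B3, B2–B4, B4–B5, B5–B6, B3–B7, B4–B8

Each bag holds 5 vertices, so the decomposition has width 4, which upper-bounds the treewidth. Conversely, {0, 5, 7, 8, 10} is a clique of size 5, and the vertices of any clique must share a bag in every tree decomposition; so some bag has ≥ 5 vertices and tw(G) ≥ 4. Combining the bounds, tw(G) = 4.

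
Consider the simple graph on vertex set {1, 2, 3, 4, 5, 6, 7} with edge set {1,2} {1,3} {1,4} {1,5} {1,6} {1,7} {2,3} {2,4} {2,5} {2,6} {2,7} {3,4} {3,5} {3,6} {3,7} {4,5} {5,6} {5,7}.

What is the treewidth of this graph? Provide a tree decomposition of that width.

The largest bag has 5 vertices, giving width 4; this decomposition certifies tw(G) ≤ 4. For the lower bound, the 5 vertices {1, 2, 3, 4, 5} are pairwise adjacent, and any tree decomposition puts a clique entirely inside one bag — forcing width ≥ 4. Therefore the treewidth is 4.

Treewidth 4.
One such decomposition:
Bags: B1 = {1, 2, 3, 5, 6}  B2 = {1, 2, 3, 4, 5}  B3 = {1, 2, 3, 5, 7}
Tree: B1–B2, B2–B3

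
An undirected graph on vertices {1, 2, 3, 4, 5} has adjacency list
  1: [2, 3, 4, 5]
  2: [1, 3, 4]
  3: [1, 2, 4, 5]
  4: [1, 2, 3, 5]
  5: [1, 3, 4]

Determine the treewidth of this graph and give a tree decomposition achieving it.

Every bag has size at most 4, so the width is 4 − 1 = 3 and tw(G) ≤ 3. On the other hand G contains the 4-clique {1, 2, 3, 4}. A clique must lie in a single bag of any decomposition, so no decomposition can have width below 3. Hence tw(G) = 3 exactly.

Treewidth 3.
One such decomposition:
Bags: B1 = {1, 3, 4, 5}  B2 = {1, 2, 3, 4}
Tree: B1–B2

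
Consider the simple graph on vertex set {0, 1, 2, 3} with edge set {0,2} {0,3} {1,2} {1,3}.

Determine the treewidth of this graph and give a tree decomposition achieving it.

Treewidth 2.
One such decomposition:
Bags: B1 = {0, 1, 3}  B2 = {0, 1, 2}
Tree: B1–B2

Every bag has size at most 3, so the width is 3 − 1 = 2 and tw(G) ≤ 2. For the lower bound, G contains the cycle 0–3–1–2–0, so G is not a forest; only forests have treewidth ≤ 1, hence tw(G) ≥ 2. Combining the bounds, tw(G) = 2.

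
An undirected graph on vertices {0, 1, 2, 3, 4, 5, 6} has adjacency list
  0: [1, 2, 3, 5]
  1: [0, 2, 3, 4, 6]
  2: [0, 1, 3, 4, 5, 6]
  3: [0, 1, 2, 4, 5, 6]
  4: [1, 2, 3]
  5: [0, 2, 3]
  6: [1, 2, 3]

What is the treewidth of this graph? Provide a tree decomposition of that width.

Each bag holds 4 vertices, so the decomposition has width 3, which upper-bounds the treewidth. On the other hand G contains the 4-clique {0, 1, 2, 3}. A clique must lie in a single bag of any decomposition, so no decomposition can have width below 3. Therefore the treewidth is 3.

Treewidth 3.
Bags: B1 = {0, 2, 3, 5}  B2 = {0, 1, 2, 3}  B3 = {1, 2, 3, 6}  B4 = {1, 2, 3, 4}
Tree: B1–B2, B2–B3, B3–B4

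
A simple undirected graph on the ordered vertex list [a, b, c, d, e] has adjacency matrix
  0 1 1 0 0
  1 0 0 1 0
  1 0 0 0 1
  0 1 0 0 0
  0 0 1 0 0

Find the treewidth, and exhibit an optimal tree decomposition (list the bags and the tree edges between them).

Treewidth 1.
One optimal decomposition is:
Bags: B1 = {a, c}  B2 = {a, b}  B3 = {c, e}  B4 = {b, d}
Tree: B1–B2, B1–B3, B2–B4

Every bag has size at most 2, so the width is 2 − 1 = 1 and tw(G) ≤ 1. G has an edge, so its treewidth is at least 1. Combining the bounds, tw(G) = 1.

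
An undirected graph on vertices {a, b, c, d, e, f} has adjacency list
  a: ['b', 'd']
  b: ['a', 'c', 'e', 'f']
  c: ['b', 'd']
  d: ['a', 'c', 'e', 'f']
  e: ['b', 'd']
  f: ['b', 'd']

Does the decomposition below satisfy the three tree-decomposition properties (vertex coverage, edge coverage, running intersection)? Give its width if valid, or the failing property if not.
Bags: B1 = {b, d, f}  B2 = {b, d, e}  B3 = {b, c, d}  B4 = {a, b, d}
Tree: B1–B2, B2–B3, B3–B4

Yes; width 2.

Checking the three conditions: (i) the bags cover all of {a, b, c, d, e, f}; (ii) for each edge, some bag contains both endpoints; (iii) the bags containing any fixed vertex form a subtree. All hold, so the decomposition is valid with width 3 − 1 = 2.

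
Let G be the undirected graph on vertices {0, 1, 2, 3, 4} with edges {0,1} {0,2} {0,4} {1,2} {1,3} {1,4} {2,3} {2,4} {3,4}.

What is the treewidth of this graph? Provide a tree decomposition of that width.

Each bag holds 4 vertices, so the decomposition has width 3, which upper-bounds the treewidth. For the lower bound, the 4 vertices {0, 1, 2, 4} are pairwise adjacent, and any tree decomposition puts a clique entirely inside one bag — forcing width ≥ 3. Therefore the treewidth is 3.

Treewidth 3.
One such decomposition:
Bags: B1 = {1, 2, 3, 4}  B2 = {0, 1, 2, 4}
Tree: B1–B2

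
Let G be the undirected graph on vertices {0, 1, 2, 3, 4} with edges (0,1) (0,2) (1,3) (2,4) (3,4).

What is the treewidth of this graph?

2

A width-2 tree decomposition is:
Bags: B1 = {0, 2, 4}  B2 = {0, 3, 4}  B3 = {0, 1, 3}
Tree: B1–B2, B2–B3
Every bag has size at most 3, so the width is 3 − 1 = 2 and tw(G) ≤ 2. Since 0–2–4–3–1–0 is a cycle in G, G is not acyclic. Forests are exactly the graphs of treewidth ≤ 1, so tw(G) ≥ 2. Therefore the treewidth is 2.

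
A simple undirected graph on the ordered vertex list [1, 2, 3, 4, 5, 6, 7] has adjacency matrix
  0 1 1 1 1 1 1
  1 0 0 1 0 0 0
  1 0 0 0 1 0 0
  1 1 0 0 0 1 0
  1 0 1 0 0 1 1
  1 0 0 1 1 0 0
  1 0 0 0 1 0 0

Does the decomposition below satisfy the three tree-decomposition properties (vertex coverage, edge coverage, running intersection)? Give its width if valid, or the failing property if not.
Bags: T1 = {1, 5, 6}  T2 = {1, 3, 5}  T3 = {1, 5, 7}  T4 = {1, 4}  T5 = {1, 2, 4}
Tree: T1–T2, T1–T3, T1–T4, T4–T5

No — edge (6,4) lies in no bag.

A tree decomposition must satisfy three properties: every vertex lies in some bag; for every edge, both endpoints lie together in some bag; and for every vertex, the bags containing it form a connected subtree. Here edge (6,4) lies in no bag, so the decomposition is invalid.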